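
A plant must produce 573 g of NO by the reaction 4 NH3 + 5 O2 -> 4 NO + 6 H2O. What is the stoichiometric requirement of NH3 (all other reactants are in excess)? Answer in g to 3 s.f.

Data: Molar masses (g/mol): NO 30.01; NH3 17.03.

n(NO) = 573 / 30.01 = 19.09 mol
n(NH3) = (4/4) × 19.09 = 19.09 mol
mass = 19.09 × 17.03 = 325.1 g

325 g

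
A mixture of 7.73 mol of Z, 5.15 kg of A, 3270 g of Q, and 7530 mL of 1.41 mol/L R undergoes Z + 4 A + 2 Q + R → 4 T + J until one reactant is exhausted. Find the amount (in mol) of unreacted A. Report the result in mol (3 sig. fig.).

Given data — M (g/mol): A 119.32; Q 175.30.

12.2 mol

n(Z) = 7.730 mol
n(A) = 5.150×1000 / 119.32 = 43.16 mol
n(Q) = 3270 / 175.30 = 18.65 mol
n(R) = 1.41 × 7530/1000 = 10.62 mol
n/ν → Z: 7.730, A: 10.79, Q: 9.325, R: 10.62; Z is limiting.
A consumed = (4/1) × 7.730 = 30.92 mol
A remaining = 43.16 − 30.92 = 12.24 mol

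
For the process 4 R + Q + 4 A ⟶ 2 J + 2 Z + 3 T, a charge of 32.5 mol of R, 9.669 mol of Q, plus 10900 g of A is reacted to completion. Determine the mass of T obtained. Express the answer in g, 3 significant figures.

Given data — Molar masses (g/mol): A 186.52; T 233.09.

5680 g

n(R) = 32.50 mol
n(Q) = 9.669 mol
n(A) = 10900 / 186.52 = 58.44 mol
n/ν for R = 32.50/4 = 8.125
n/ν for Q = 9.669/1 = 9.669
n/ν for A = 58.44/4 = 14.61
Smallest n/ν is R → limiting reagent.
n(T) = (3/4) × 32.50 = 24.38 mol
mass = 24.38 × 233.09 = 5683 g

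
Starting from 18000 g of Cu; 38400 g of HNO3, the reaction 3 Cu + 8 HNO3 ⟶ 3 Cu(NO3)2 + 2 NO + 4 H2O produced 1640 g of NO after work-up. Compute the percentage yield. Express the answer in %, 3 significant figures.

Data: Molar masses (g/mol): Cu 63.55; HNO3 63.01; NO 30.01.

n(Cu) = 18000 / 63.55 = 283.2 mol
n(HNO3) = 38400 / 63.01 = 609.4 mol
n/ν for Cu = 283.2/3 = 94.40
n/ν for HNO3 = 609.4/8 = 76.18
Smallest n/ν is HNO3 → limiting reagent.
theoretical n(NO) = (2/8) × 609.4 = 152.4 mol → 4574 g
% yield = 1640 / 4574 × 100 = 35.85 %

35.9 %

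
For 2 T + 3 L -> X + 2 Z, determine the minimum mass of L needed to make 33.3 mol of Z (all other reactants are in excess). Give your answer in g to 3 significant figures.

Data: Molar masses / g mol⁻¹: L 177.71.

n(Z) = 33.30 mol
n(L) = (3/2) × 33.30 = 49.95 mol
mass = 49.95 × 177.71 = 8877 g

8880 g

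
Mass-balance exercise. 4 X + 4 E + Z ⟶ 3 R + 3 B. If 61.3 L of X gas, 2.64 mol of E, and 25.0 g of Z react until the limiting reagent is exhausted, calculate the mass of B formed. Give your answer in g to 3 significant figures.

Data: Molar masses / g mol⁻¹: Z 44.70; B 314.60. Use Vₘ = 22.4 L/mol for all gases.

528 g

n(X) = 61.30 / 22.4 = 2.737 mol
n(E) = 2.640 mol
n(Z) = 25.00 / 44.70 = 0.5593 mol
n/ν for X = 2.737/4 = 0.6843
n/ν for E = 2.640/4 = 0.6600
n/ν for Z = 0.5593/1 = 0.5593
Smallest n/ν is Z → limiting reagent.
n(B) = (3/1) × 0.5593 = 1.678 mol
mass = 1.678 × 314.60 = 527.9 g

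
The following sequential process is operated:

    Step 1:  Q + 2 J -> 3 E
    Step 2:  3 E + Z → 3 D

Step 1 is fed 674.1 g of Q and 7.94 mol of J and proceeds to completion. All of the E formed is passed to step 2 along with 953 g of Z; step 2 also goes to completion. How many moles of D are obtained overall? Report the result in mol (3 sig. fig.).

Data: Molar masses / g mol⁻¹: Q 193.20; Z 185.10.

10.5 mol

Step 1:
n(Q) = 674.1 / 193.20 = 3.489 mol
n(J) = 7.940 mol
n/ν for Q = 3.489/1 = 3.489
n/ν for J = 7.940/2 = 3.970
Smallest n/ν is Q → limiting reagent.
n(E) produced = (3/1) × 3.489 = 10.47 mol
Step 2:
n(E) available = 10.47 mol
n(Z) = 953.0 / 185.10 = 5.149 mol
n/ν for E = 10.47/3 = 3.490
n/ν for Z = 5.149/1 = 5.149
Smallest n/ν is E → limiting reagent.
n(D) = (3/3) × 10.47 = 10.47 mol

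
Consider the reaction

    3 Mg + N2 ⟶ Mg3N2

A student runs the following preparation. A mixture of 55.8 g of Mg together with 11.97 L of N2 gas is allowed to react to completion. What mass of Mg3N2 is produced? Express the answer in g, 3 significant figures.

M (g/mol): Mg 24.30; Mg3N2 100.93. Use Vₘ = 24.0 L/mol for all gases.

50.3 g

n(Mg) = 55.80 / 24.30 = 2.296 mol
n(N2) = 11.97 / 24.0 = 0.4988 mol
n/ν → Mg: 0.7653, N2: 0.4988; N2 is limiting.
n(Mg3N2) = (1/1) × 0.4988 = 0.4988 mol
mass = 0.4988 × 100.93 = 50.34 g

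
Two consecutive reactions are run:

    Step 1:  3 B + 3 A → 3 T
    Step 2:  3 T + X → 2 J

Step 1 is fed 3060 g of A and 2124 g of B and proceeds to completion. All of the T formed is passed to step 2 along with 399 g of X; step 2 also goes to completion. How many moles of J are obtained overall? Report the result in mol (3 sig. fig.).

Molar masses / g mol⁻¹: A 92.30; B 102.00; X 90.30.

8.84 mol

Step 1:
n(A) = 3060 / 92.30 = 33.15 mol
n(B) = 2124 / 102.00 = 20.82 mol
n/ν for A = 33.15/3 = 11.05
n/ν for B = 20.82/3 = 6.940
Smallest n/ν is B → limiting reagent.
n(T) produced = (3/3) × 20.82 = 20.82 mol
Step 2:
n(T) available = 20.82 mol
n(X) = 399.0 / 90.30 = 4.419 mol
n/ν for T = 20.82/3 = 6.940
n/ν for X = 4.419/1 = 4.419
Smallest n/ν is X → limiting reagent.
n(J) = (2/1) × 4.419 = 8.838 mol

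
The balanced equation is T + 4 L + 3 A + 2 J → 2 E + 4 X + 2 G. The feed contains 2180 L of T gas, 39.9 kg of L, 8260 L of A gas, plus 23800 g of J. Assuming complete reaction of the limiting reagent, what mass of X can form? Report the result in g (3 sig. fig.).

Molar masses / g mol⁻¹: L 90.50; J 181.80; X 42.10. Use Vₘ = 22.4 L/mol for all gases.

n(T) = 2180 / 22.4 = 97.32 mol
n(L) = 39.90×1000 / 90.50 = 440.9 mol
n(A) = 8260 / 22.4 = 368.8 mol
n(J) = 23800 / 181.80 = 130.9 mol
n/ν for T = 97.32/1 = 97.32
n/ν for L = 440.9/4 = 110.2
n/ν for A = 368.8/3 = 122.9
n/ν for J = 130.9/2 = 65.45
Smallest n/ν is J → limiting reagent.
n(X) = (4/2) × 130.9 = 261.8 mol
mass = 261.8 × 42.10 = 11020 g

11000 g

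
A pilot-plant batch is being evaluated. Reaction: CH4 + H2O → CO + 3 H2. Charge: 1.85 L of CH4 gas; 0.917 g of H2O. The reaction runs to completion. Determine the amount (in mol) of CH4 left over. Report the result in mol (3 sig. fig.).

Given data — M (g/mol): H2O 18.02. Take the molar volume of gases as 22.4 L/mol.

n(CH4) = 1.850 / 22.4 = 0.08259 mol
n(H2O) = 0.9170 / 18.02 = 0.05089 mol
n/ν for CH4 = 0.08259/1 = 0.08259
n/ν for H2O = 0.05089/1 = 0.05089
Smallest n/ν is H2O → limiting reagent.
CH4 consumed = (1/1) × 0.05089 = 0.05089 mol
CH4 remaining = 0.08259 − 0.05089 = 0.03170 mol

0.0317 mol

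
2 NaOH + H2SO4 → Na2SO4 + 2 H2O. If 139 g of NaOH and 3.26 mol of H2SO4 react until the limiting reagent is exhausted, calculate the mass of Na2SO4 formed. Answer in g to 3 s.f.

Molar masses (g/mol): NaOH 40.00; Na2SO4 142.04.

n(NaOH) = 139.0 / 40.00 = 3.475 mol
n(H2SO4) = 3.260 mol
n/ν → NaOH: 1.738, H2SO4: 3.260; NaOH is limiting.
n(Na2SO4) = (1/2) × 3.475 = 1.738 mol
mass = 1.738 × 142.04 = 246.9 g

247 g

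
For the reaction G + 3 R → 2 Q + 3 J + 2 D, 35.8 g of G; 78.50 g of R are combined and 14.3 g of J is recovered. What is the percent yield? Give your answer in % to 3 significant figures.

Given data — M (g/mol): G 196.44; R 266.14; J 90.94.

53.3 %

n(G) = 35.80 / 196.44 = 0.1822 mol
n(R) = 78.50 / 266.14 = 0.2950 mol
n/ν for G = 0.1822/1 = 0.1822
n/ν for R = 0.2950/3 = 0.09833
Smallest n/ν is R → limiting reagent.
theoretical n(J) = (3/3) × 0.2950 = 0.2950 mol → 26.83 g
% yield = 14.3 / 26.83 × 100 = 53.30 %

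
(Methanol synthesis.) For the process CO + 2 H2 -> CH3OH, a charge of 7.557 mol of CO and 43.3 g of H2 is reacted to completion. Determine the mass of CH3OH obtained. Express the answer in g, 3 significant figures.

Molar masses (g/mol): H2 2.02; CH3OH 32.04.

242 g

n(CO) = 7.557 mol
n(H2) = 43.30 / 2.02 = 21.44 mol
n/ν → CO: 7.557, H2: 10.72; CO is limiting.
n(CH3OH) = (1/1) × 7.557 = 7.557 mol
mass = 7.557 × 32.04 = 242.1 g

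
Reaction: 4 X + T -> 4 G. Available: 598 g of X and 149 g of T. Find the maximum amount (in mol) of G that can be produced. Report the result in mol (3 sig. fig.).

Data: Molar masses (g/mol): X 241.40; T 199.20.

2.48 mol

n(X) = 598.0 / 241.40 = 2.477 mol
n(T) = 149.0 / 199.20 = 0.7480 mol
n/ν for X = 2.477/4 = 0.6193
n/ν for T = 0.7480/1 = 0.7480
Smallest n/ν is X → limiting reagent.
n(G) = (4/4) × 2.477 = 2.477 mol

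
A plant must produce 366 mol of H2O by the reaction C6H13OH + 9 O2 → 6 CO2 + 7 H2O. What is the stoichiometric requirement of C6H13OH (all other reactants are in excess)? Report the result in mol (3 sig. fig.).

n(H2O) = 366.0 mol
n(C6H13OH) = (1/7) × 366.0 = 52.29 mol

52.3 mol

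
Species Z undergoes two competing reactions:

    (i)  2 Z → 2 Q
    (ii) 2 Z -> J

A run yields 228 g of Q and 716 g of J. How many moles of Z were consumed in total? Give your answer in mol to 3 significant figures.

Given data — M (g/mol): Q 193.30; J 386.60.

4.88 mol

n(Q) = 228 / 193.30 = 1.180 mol
n(J) = 716 / 386.60 = 1.852 mol
n(Z) via (i) = (2/2)×1.180 = 1.180 mol
n(Z) via (ii) = (2/1)×1.852 = 3.704 mol
total n(Z) = 1.180 + 3.704 = 4.884 mol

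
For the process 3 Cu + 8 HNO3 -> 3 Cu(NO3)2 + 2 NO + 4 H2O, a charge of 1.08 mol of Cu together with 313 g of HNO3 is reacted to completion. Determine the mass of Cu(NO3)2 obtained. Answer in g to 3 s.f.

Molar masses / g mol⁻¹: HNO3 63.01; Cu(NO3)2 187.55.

203 g

n(Cu) = 1.080 mol
n(HNO3) = 313.0 / 63.01 = 4.967 mol
n/ν → Cu: 0.3600, HNO3: 0.6209; Cu is limiting.
n(Cu(NO3)2) = (3/3) × 1.080 = 1.080 mol
mass = 1.080 × 187.55 = 202.6 g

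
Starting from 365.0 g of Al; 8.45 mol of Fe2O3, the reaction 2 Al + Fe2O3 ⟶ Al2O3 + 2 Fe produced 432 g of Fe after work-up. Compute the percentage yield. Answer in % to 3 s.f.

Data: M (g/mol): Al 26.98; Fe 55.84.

57.2 %

n(Al) = 365.0 / 26.98 = 13.53 mol
n(Fe2O3) = 8.450 mol
n/ν for Al = 13.53/2 = 6.765
n/ν for Fe2O3 = 8.450/1 = 8.450
Smallest n/ν is Al → limiting reagent.
theoretical n(Fe) = (2/2) × 13.53 = 13.53 mol → 755.5 g
% yield = 432 / 755.5 × 100 = 57.18 %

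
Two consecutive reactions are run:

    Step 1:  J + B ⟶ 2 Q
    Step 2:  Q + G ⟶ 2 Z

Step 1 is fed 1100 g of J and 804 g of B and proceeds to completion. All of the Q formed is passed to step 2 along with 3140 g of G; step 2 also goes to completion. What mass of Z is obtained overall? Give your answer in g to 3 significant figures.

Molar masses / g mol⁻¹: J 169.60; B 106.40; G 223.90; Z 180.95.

Step 1:
n(J) = 1100 / 169.60 = 6.486 mol
n(B) = 804.0 / 106.40 = 7.556 mol
n/ν for J = 6.486/1 = 6.486
n/ν for B = 7.556/1 = 7.556
Smallest n/ν is J → limiting reagent.
n(Q) produced = (2/1) × 6.486 = 12.97 mol
Step 2:
n(Q) available = 12.97 mol
n(G) = 3140 / 223.90 = 14.02 mol
n/ν for Q = 12.97/1 = 12.97
n/ν for G = 14.02/1 = 14.02
Smallest n/ν is Q → limiting reagent.
n(Z) = (2/1) × 12.97 = 25.94 mol
mass = 25.94 × 180.95 = 4694 g

4690 g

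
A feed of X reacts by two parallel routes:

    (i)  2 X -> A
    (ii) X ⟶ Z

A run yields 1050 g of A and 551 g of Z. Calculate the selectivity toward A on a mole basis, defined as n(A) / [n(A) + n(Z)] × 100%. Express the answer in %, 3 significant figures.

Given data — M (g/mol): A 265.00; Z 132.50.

n(A) = 1050 / 265.00 = 3.962 mol
n(Z) = 551 / 132.50 = 4.158 mol
selectivity = 3.962/(3.962+4.158) × 100 = 48.79 %

48.8 %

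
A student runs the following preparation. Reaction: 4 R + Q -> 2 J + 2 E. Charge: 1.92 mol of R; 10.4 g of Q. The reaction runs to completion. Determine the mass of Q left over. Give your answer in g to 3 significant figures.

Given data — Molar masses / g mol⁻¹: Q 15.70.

n(R) = 1.920 mol
n(Q) = 10.40 / 15.70 = 0.6624 mol
n/ν for R = 1.920/4 = 0.4800
n/ν for Q = 0.6624/1 = 0.6624
Smallest n/ν is R → limiting reagent.
Q consumed = (1/4) × 1.920 = 0.4800 mol
Q remaining = 0.6624 − 0.4800 = 0.1824 mol
mass = 0.1824 × 15.70 = 2.864 g

2.86 g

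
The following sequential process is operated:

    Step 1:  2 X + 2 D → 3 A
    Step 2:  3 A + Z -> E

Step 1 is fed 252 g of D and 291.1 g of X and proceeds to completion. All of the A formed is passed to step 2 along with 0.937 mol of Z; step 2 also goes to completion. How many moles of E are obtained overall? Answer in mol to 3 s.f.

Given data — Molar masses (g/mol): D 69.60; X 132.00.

Step 1:
n(D) = 252.0 / 69.60 = 3.621 mol
n(X) = 291.1 / 132.00 = 2.205 mol
n/ν → D: 1.811, X: 1.103; X is limiting.
n(A) produced = (3/2) × 2.205 = 3.308 mol
Step 2:
n(A) available = 3.308 mol
n(Z) = 0.9370 mol
n/ν → A: 1.103, Z: 0.9370; Z is limiting.
n(E) = (1/1) × 0.9370 = 0.9370 mol

0.937 mol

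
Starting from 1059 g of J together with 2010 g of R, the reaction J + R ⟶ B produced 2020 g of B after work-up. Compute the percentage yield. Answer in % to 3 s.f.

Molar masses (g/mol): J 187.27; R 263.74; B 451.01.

79.2 %

n(J) = 1059 / 187.27 = 5.655 mol
n(R) = 2010 / 263.74 = 7.621 mol
n/ν → J: 5.655, R: 7.621; J is limiting.
theoretical n(B) = (1/1) × 5.655 = 5.655 mol → 2550 g
% yield = 2020 / 2550 × 100 = 79.22 %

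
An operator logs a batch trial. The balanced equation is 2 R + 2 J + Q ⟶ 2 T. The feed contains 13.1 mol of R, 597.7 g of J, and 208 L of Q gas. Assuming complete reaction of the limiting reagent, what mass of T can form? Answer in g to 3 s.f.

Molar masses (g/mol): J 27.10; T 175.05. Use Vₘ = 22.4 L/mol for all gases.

n(R) = 13.10 mol
n(J) = 597.7 / 27.10 = 22.06 mol
n(Q) = 208.0 / 22.4 = 9.286 mol
n/ν → R: 6.550, J: 11.03, Q: 9.286; R is limiting.
n(T) = (2/2) × 13.10 = 13.10 mol
mass = 13.10 × 175.05 = 2293 g

2290 g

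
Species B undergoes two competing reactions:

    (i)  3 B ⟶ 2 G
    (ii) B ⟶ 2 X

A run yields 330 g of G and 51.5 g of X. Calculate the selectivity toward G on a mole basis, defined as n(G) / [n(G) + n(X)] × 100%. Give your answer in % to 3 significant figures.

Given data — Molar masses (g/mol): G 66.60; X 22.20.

n(G) = 330 / 66.60 = 4.955 mol
n(X) = 51.5 / 22.20 = 2.320 mol
selectivity = 4.955/(4.955+2.320) × 100 = 68.11 %

68.1 %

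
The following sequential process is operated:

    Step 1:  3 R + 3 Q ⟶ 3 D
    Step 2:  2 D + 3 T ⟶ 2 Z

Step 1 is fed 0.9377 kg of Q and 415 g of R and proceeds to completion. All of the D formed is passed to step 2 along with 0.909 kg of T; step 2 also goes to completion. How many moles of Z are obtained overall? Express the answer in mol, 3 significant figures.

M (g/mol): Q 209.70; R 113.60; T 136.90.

Step 1:
n(Q) = 0.9377×1000 / 209.70 = 4.472 mol
n(R) = 415.0 / 113.60 = 3.653 mol
n/ν for Q = 4.472/3 = 1.491
n/ν for R = 3.653/3 = 1.218
Smallest n/ν is R → limiting reagent.
n(D) produced = (3/3) × 3.653 = 3.653 mol
Step 2:
n(D) available = 3.653 mol
n(T) = 0.9090×1000 / 136.90 = 6.640 mol
n/ν for D = 3.653/2 = 1.827
n/ν for T = 6.640/3 = 2.213
Smallest n/ν is D → limiting reagent.
n(Z) = (2/2) × 3.653 = 3.653 mol

3.65 mol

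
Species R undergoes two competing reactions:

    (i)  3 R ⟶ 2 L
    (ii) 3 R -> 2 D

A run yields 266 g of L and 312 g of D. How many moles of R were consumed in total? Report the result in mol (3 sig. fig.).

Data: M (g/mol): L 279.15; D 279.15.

n(L) = 266 / 279.15 = 0.9529 mol
n(D) = 312 / 279.15 = 1.118 mol
n(R) via (i) = (3/2)×0.9529 = 1.429 mol
n(R) via (ii) = (3/2)×1.118 = 1.677 mol
total n(R) = 1.429 + 1.677 = 3.106 mol

3.11 mol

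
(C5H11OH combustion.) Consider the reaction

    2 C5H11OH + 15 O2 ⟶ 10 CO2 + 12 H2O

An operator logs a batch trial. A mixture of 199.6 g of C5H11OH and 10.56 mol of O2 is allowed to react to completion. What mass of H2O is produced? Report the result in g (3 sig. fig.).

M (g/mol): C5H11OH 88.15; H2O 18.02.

n(C5H11OH) = 199.6 / 88.15 = 2.264 mol
n(O2) = 10.56 mol
n/ν → C5H11OH: 1.132, O2: 0.7040; O2 is limiting.
n(H2O) = (12/15) × 10.56 = 8.448 mol
mass = 8.448 × 18.02 = 152.2 g

152 g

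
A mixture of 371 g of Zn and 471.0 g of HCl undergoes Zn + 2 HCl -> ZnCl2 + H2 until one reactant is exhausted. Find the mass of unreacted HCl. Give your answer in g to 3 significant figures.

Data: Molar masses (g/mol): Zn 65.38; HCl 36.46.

57.2 g

n(Zn) = 371.0 / 65.38 = 5.675 mol
n(HCl) = 471.0 / 36.46 = 12.92 mol
n/ν for Zn = 5.675/1 = 5.675
n/ν for HCl = 12.92/2 = 6.460
Smallest n/ν is Zn → limiting reagent.
HCl consumed = (2/1) × 5.675 = 11.35 mol
HCl remaining = 12.92 − 11.35 = 1.570 mol
mass = 1.570 × 36.46 = 57.24 g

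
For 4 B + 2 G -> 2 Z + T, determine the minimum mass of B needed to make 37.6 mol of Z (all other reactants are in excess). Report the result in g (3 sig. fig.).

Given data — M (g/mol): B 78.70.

5920 g

n(Z) = 37.60 mol
n(B) = (4/2) × 37.60 = 75.20 mol
mass = 75.20 × 78.70 = 5918 g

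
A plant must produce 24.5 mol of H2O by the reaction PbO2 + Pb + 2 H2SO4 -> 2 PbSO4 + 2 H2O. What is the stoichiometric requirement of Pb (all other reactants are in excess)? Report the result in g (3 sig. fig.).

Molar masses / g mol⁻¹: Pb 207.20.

n(H2O) = 24.50 mol
n(Pb) = (1/2) × 24.50 = 12.25 mol
mass = 12.25 × 207.20 = 2538 g

2540 g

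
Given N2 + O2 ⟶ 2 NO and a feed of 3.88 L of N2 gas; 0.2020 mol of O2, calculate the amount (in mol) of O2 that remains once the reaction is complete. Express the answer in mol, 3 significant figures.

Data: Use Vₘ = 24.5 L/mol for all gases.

0.0436 mol

n(N2) = 3.880 / 24.5 = 0.1584 mol
n(O2) = 0.2020 mol
n/ν for N2 = 0.1584/1 = 0.1584
n/ν for O2 = 0.2020/1 = 0.2020
Smallest n/ν is N2 → limiting reagent.
O2 consumed = (1/1) × 0.1584 = 0.1584 mol
O2 remaining = 0.2020 − 0.1584 = 0.04360 mol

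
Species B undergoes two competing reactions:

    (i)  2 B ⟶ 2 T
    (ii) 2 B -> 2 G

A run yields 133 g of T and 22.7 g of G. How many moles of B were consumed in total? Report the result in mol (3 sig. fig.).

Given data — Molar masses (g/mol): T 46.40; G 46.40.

3.36 mol

n(T) = 133 / 46.40 = 2.866 mol
n(G) = 22.7 / 46.40 = 0.4892 mol
n(B) via (i) = (2/2)×2.866 = 2.866 mol
n(B) via (ii) = (2/2)×0.4892 = 0.4892 mol
total n(B) = 2.866 + 0.4892 = 3.355 mol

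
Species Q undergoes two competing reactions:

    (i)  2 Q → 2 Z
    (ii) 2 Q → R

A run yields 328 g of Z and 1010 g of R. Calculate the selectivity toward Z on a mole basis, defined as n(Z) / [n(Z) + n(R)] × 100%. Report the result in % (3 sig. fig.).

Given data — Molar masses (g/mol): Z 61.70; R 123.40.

39.4 %

n(Z) = 328 / 61.70 = 5.316 mol
n(R) = 1010 / 123.40 = 8.185 mol
selectivity = 5.316/(5.316+8.185) × 100 = 39.37 %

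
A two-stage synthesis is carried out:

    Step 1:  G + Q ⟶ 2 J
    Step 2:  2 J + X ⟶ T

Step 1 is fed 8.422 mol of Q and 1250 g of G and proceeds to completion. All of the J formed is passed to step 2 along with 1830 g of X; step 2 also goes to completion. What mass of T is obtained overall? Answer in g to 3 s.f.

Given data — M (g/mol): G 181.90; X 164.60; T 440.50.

Step 1:
n(Q) = 8.422 mol
n(G) = 1250 / 181.90 = 6.872 mol
n/ν for Q = 8.422/1 = 8.422
n/ν for G = 6.872/1 = 6.872
Smallest n/ν is G → limiting reagent.
n(J) produced = (2/1) × 6.872 = 13.74 mol
Step 2:
n(J) available = 13.74 mol
n(X) = 1830 / 164.60 = 11.12 mol
n/ν for J = 13.74/2 = 6.870
n/ν for X = 11.12/1 = 11.12
Smallest n/ν is J → limiting reagent.
n(T) = (1/2) × 13.74 = 6.870 mol
mass = 6.870 × 440.50 = 3026 g

3030 g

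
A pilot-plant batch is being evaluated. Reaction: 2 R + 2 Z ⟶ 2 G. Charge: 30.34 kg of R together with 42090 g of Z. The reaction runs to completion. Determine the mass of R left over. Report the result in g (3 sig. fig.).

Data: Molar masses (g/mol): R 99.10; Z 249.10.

13600 g

n(R) = 30.34×1000 / 99.10 = 306.2 mol
n(Z) = 42090 / 249.10 = 169.0 mol
n/ν for R = 306.2/2 = 153.1
n/ν for Z = 169.0/2 = 84.50
Smallest n/ν is Z → limiting reagent.
R consumed = (2/2) × 169.0 = 169.0 mol
R remaining = 306.2 − 169.0 = 137.2 mol
mass = 137.2 × 99.10 = 13600 g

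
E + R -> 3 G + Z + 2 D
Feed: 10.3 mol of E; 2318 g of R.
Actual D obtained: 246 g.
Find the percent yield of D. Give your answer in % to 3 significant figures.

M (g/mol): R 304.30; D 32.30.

50.0 %

n(E) = 10.30 mol
n(R) = 2318 / 304.30 = 7.617 mol
n/ν for E = 10.30/1 = 10.30
n/ν for R = 7.617/1 = 7.617
Smallest n/ν is R → limiting reagent.
theoretical n(D) = (2/1) × 7.617 = 15.23 mol → 491.9 g
% yield = 246 / 491.9 × 100 = 50.01 %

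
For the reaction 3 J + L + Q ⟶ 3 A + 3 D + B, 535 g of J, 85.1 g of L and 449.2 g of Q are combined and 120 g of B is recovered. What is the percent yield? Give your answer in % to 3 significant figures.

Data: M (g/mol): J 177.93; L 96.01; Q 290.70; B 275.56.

n(J) = 535.0 / 177.93 = 3.007 mol
n(L) = 85.10 / 96.01 = 0.8864 mol
n(Q) = 449.2 / 290.70 = 1.545 mol
n/ν for J = 3.007/3 = 1.002
n/ν for L = 0.8864/1 = 0.8864
n/ν for Q = 1.545/1 = 1.545
Smallest n/ν is L → limiting reagent.
theoretical n(B) = (1/1) × 0.8864 = 0.8864 mol → 244.3 g
% yield = 120 / 244.3 × 100 = 49.12 %

49.1 %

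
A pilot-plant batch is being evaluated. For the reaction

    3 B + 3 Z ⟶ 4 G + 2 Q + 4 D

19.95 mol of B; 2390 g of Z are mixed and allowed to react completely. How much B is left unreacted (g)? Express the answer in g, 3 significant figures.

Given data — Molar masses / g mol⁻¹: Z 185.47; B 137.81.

973 g

n(B) = 19.95 mol
n(Z) = 2390 / 185.47 = 12.89 mol
n/ν → B: 6.650, Z: 4.297; Z is limiting.
B consumed = (3/3) × 12.89 = 12.89 mol
B remaining = 19.95 − 12.89 = 7.060 mol
mass = 7.060 × 137.81 = 972.9 g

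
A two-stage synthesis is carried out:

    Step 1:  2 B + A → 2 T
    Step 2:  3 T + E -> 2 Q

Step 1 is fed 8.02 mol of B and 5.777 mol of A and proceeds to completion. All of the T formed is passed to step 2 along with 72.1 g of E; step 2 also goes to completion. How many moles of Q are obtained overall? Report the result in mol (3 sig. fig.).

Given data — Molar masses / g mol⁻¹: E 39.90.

3.61 mol

Step 1:
n(B) = 8.020 mol
n(A) = 5.777 mol
n/ν for B = 8.020/2 = 4.010
n/ν for A = 5.777/1 = 5.777
Smallest n/ν is B → limiting reagent.
n(T) produced = (2/2) × 8.020 = 8.020 mol
Step 2:
n(T) available = 8.020 mol
n(E) = 72.10 / 39.90 = 1.807 mol
n/ν for T = 8.020/3 = 2.673
n/ν for E = 1.807/1 = 1.807
Smallest n/ν is E → limiting reagent.
n(Q) = (2/1) × 1.807 = 3.614 mol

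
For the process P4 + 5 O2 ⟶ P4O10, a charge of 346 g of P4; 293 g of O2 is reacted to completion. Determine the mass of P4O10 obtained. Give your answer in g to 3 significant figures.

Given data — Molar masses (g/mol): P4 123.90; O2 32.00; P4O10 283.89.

n(P4) = 346.0 / 123.90 = 2.793 mol
n(O2) = 293.0 / 32.00 = 9.156 mol
n/ν → P4: 2.793, O2: 1.831; O2 is limiting.
n(P4O10) = (1/5) × 9.156 = 1.831 mol
mass = 1.831 × 283.89 = 519.8 g

520 g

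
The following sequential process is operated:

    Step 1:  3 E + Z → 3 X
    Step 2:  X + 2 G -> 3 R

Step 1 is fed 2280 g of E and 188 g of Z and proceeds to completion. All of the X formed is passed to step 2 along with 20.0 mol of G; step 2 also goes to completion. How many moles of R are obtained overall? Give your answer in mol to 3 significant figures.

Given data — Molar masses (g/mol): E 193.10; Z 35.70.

30.0 mol

Step 1:
n(E) = 2280 / 193.10 = 11.81 mol
n(Z) = 188.0 / 35.70 = 5.266 mol
n/ν → E: 3.937, Z: 5.266; E is limiting.
n(X) produced = (3/3) × 11.81 = 11.81 mol
Step 2:
n(X) available = 11.81 mol
n(G) = 20.00 mol
n/ν → X: 11.81, G: 10.00; G is limiting.
n(R) = (3/2) × 20.00 = 30.00 mol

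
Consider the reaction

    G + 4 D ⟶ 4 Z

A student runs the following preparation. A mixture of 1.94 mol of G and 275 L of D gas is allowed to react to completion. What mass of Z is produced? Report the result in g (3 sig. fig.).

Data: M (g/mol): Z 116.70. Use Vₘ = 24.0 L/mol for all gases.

906 g

n(G) = 1.940 mol
n(D) = 275.0 / 24.0 = 11.46 mol
n/ν for G = 1.940/1 = 1.940
n/ν for D = 11.46/4 = 2.865
Smallest n/ν is G → limiting reagent.
n(Z) = (4/1) × 1.940 = 7.760 mol
mass = 7.760 × 116.70 = 905.6 g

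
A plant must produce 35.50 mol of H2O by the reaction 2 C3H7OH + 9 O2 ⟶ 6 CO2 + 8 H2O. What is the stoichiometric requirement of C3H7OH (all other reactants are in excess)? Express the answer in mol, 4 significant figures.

n(H2O) = 35.50 mol
n(C3H7OH) = (2/8) × 35.50 = 8.875 mol

8.875 mol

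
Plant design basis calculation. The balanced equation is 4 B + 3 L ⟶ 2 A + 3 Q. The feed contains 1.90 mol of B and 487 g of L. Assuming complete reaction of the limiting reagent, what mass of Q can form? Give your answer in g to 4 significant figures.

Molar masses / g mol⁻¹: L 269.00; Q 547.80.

780.6 g

n(B) = 1.900 mol
n(L) = 487.0 / 269.00 = 1.810 mol
n/ν → B: 0.4750, L: 0.6033; B is limiting.
n(Q) = (3/4) × 1.900 = 1.425 mol
mass = 1.425 × 547.80 = 780.6 g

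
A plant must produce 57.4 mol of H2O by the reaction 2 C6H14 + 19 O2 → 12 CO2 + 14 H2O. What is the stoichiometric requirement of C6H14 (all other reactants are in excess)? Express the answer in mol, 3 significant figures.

n(H2O) = 57.40 mol
n(C6H14) = (2/14) × 57.40 = 8.200 mol

8.20 mol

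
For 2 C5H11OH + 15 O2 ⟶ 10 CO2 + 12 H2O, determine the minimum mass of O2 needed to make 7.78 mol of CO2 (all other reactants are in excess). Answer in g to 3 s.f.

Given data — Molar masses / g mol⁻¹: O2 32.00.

373 g

n(CO2) = 7.780 mol
n(O2) = (15/10) × 7.780 = 11.67 mol
mass = 11.67 × 32.00 = 373.4 g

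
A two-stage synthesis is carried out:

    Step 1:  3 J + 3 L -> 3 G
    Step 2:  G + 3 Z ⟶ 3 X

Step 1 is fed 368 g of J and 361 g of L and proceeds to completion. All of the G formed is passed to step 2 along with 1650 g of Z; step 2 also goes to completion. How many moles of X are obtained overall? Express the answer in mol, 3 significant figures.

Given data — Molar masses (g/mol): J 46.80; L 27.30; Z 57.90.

Step 1:
n(J) = 368.0 / 46.80 = 7.863 mol
n(L) = 361.0 / 27.30 = 13.22 mol
n/ν for J = 7.863/3 = 2.621
n/ν for L = 13.22/3 = 4.407
Smallest n/ν is J → limiting reagent.
n(G) produced = (3/3) × 7.863 = 7.863 mol
Step 2:
n(G) available = 7.863 mol
n(Z) = 1650 / 57.90 = 28.50 mol
n/ν for G = 7.863/1 = 7.863
n/ν for Z = 28.50/3 = 9.500
Smallest n/ν is G → limiting reagent.
n(X) = (3/1) × 7.863 = 23.59 mol

23.6 mol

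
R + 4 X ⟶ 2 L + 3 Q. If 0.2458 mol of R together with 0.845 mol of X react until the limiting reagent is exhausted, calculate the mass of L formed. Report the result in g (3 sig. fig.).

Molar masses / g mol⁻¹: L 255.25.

n(R) = 0.2458 mol
n(X) = 0.8450 mol
n/ν for R = 0.2458/1 = 0.2458
n/ν for X = 0.8450/4 = 0.2113
Smallest n/ν is X → limiting reagent.
n(L) = (2/4) × 0.8450 = 0.4225 mol
mass = 0.4225 × 255.25 = 107.8 g

108 g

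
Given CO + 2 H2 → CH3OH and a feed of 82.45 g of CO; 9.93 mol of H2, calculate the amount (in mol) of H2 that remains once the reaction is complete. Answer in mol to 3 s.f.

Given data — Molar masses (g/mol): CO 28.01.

n(CO) = 82.45 / 28.01 = 2.944 mol
n(H2) = 9.930 mol
n/ν for CO = 2.944/1 = 2.944
n/ν for H2 = 9.930/2 = 4.965
Smallest n/ν is CO → limiting reagent.
H2 consumed = (2/1) × 2.944 = 5.888 mol
H2 remaining = 9.930 − 5.888 = 4.042 mol

4.04 mol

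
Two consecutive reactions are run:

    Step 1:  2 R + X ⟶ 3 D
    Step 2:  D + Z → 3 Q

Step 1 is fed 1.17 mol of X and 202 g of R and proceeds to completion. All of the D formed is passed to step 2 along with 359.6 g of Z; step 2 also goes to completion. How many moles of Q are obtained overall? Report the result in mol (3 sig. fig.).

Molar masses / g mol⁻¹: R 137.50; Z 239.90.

Step 1:
n(X) = 1.170 mol
n(R) = 202.0 / 137.50 = 1.469 mol
n/ν for X = 1.170/1 = 1.170
n/ν for R = 1.469/2 = 0.7345
Smallest n/ν is R → limiting reagent.
n(D) produced = (3/2) × 1.469 = 2.204 mol
Step 2:
n(D) available = 2.204 mol
n(Z) = 359.6 / 239.90 = 1.499 mol
n/ν for D = 2.204/1 = 2.204
n/ν for Z = 1.499/1 = 1.499
Smallest n/ν is Z → limiting reagent.
n(Q) = (3/1) × 1.499 = 4.497 mol

4.50 mol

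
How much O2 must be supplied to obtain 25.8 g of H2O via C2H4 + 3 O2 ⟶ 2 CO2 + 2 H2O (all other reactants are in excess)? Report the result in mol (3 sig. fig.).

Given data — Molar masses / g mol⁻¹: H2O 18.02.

n(H2O) = 25.8 / 18.02 = 1.432 mol
n(O2) = (3/2) × 1.432 = 2.148 mol

2.15 mol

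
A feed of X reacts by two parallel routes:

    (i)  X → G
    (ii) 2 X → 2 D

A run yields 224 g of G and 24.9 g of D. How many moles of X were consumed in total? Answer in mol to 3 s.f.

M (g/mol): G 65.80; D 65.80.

3.78 mol

n(G) = 224 / 65.80 = 3.404 mol
n(D) = 24.9 / 65.80 = 0.3784 mol
n(X) via (i) = (1/1)×3.404 = 3.404 mol
n(X) via (ii) = (2/2)×0.3784 = 0.3784 mol
total n(X) = 3.404 + 0.3784 = 3.782 mol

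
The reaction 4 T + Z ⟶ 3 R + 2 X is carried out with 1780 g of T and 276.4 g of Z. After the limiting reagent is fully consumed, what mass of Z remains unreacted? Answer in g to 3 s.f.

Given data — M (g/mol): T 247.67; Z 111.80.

75.5 g

n(T) = 1780 / 247.67 = 7.187 mol
n(Z) = 276.4 / 111.80 = 2.472 mol
n/ν for T = 7.187/4 = 1.797
n/ν for Z = 2.472/1 = 2.472
Smallest n/ν is T → limiting reagent.
Z consumed = (1/4) × 7.187 = 1.797 mol
Z remaining = 2.472 − 1.797 = 0.6750 mol
mass = 0.6750 × 111.80 = 75.47 g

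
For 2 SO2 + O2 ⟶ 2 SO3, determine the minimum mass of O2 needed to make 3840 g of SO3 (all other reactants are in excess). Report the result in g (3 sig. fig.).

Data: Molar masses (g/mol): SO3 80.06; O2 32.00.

767 g

n(SO3) = 3840 / 80.06 = 47.96 mol
n(O2) = (1/2) × 47.96 = 23.98 mol
mass = 23.98 × 32.00 = 767.4 g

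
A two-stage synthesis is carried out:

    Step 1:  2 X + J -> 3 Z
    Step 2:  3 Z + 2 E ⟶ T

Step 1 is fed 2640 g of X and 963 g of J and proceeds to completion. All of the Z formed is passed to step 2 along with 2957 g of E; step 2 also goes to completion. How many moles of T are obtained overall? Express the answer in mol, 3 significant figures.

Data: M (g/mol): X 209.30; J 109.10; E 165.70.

Step 1:
n(X) = 2640 / 209.30 = 12.61 mol
n(J) = 963.0 / 109.10 = 8.827 mol
n/ν for X = 12.61/2 = 6.305
n/ν for J = 8.827/1 = 8.827
Smallest n/ν is X → limiting reagent.
n(Z) produced = (3/2) × 12.61 = 18.92 mol
Step 2:
n(Z) available = 18.92 mol
n(E) = 2957 / 165.70 = 17.85 mol
n/ν for Z = 18.92/3 = 6.307
n/ν for E = 17.85/2 = 8.925
Smallest n/ν is Z → limiting reagent.
n(T) = (1/3) × 18.92 = 6.307 mol

6.31 mol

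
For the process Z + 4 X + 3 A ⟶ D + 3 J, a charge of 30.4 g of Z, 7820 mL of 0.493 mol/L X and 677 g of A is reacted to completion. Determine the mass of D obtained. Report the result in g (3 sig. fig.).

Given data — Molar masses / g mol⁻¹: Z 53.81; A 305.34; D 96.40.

n(Z) = 30.40 / 53.81 = 0.5650 mol
n(X) = 0.493 × 7820/1000 = 3.855 mol
n(A) = 677.0 / 305.34 = 2.217 mol
n/ν for Z = 0.5650/1 = 0.5650
n/ν for X = 3.855/4 = 0.9638
n/ν for A = 2.217/3 = 0.7390
Smallest n/ν is Z → limiting reagent.
n(D) = (1/1) × 0.5650 = 0.5650 mol
mass = 0.5650 × 96.40 = 54.47 g

54.5 g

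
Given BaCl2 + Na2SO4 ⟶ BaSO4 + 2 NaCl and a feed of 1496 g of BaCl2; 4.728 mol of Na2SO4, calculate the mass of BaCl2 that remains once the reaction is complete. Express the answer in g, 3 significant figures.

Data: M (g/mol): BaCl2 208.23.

n(BaCl2) = 1496 / 208.23 = 7.184 mol
n(Na2SO4) = 4.728 mol
n/ν for BaCl2 = 7.184/1 = 7.184
n/ν for Na2SO4 = 4.728/1 = 4.728
Smallest n/ν is Na2SO4 → limiting reagent.
BaCl2 consumed = (1/1) × 4.728 = 4.728 mol
BaCl2 remaining = 7.184 − 4.728 = 2.456 mol
mass = 2.456 × 208.23 = 511.4 g

511 g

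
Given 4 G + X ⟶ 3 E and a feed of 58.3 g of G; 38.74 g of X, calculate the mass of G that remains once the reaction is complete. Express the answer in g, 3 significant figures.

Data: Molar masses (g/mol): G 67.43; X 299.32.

23.4 g

n(G) = 58.30 / 67.43 = 0.8646 mol
n(X) = 38.74 / 299.32 = 0.1294 mol
n/ν for G = 0.8646/4 = 0.2162
n/ν for X = 0.1294/1 = 0.1294
Smallest n/ν is X → limiting reagent.
G consumed = (4/1) × 0.1294 = 0.5176 mol
G remaining = 0.8646 − 0.5176 = 0.3470 mol
mass = 0.3470 × 67.43 = 23.40 g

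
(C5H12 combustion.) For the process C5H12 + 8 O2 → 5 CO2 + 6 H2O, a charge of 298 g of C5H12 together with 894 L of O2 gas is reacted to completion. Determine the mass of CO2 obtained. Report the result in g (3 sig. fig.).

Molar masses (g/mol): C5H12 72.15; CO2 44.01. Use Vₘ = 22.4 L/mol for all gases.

909 g

n(C5H12) = 298.0 / 72.15 = 4.130 mol
n(O2) = 894.0 / 22.4 = 39.91 mol
n/ν for C5H12 = 4.130/1 = 4.130
n/ν for O2 = 39.91/8 = 4.989
Smallest n/ν is C5H12 → limiting reagent.
n(CO2) = (5/1) × 4.130 = 20.65 mol
mass = 20.65 × 44.01 = 908.8 g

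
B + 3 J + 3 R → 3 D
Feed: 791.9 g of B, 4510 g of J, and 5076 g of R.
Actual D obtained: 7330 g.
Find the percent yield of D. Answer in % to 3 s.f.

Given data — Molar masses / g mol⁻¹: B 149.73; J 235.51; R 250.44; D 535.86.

n(B) = 791.9 / 149.73 = 5.289 mol
n(J) = 4510 / 235.51 = 19.15 mol
n(R) = 5076 / 250.44 = 20.27 mol
n/ν for B = 5.289/1 = 5.289
n/ν for J = 19.15/3 = 6.383
n/ν for R = 20.27/3 = 6.757
Smallest n/ν is B → limiting reagent.
theoretical n(D) = (3/1) × 5.289 = 15.87 mol → 8504 g
% yield = 7330 / 8504 × 100 = 86.19 %

86.2 %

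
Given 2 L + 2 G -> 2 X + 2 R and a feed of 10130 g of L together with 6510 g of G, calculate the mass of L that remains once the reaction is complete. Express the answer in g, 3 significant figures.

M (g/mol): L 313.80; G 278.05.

2780 g

n(L) = 10130 / 313.80 = 32.28 mol
n(G) = 6510 / 278.05 = 23.41 mol
n/ν for L = 32.28/2 = 16.14
n/ν for G = 23.41/2 = 11.71
Smallest n/ν is G → limiting reagent.
L consumed = (2/2) × 23.41 = 23.41 mol
L remaining = 32.28 − 23.41 = 8.870 mol
mass = 8.870 × 313.80 = 2783 g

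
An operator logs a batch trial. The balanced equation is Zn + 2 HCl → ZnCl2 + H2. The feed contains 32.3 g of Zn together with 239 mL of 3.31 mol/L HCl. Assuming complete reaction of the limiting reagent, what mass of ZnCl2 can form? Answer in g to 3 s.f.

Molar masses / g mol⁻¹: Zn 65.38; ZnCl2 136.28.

53.9 g

n(Zn) = 32.30 / 65.38 = 0.4940 mol
n(HCl) = 3.31 × 239.0/1000 = 0.7911 mol
n/ν for Zn = 0.4940/1 = 0.4940
n/ν for HCl = 0.7911/2 = 0.3956
Smallest n/ν is HCl → limiting reagent.
n(ZnCl2) = (1/2) × 0.7911 = 0.3956 mol
mass = 0.3956 × 136.28 = 53.91 g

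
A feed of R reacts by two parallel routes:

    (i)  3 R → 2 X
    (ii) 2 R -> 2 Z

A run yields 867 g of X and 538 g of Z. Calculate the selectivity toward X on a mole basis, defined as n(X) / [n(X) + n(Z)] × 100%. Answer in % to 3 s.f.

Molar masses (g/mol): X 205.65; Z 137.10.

n(X) = 867 / 205.65 = 4.216 mol
n(Z) = 538 / 137.10 = 3.924 mol
selectivity = 4.216/(4.216+3.924) × 100 = 51.79 %

51.8 %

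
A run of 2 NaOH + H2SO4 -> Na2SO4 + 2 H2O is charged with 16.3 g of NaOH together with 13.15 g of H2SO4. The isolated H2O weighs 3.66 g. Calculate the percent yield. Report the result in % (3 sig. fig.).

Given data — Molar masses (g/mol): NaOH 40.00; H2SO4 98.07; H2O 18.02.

n(NaOH) = 16.30 / 40.00 = 0.4075 mol
n(H2SO4) = 13.15 / 98.07 = 0.1341 mol
n/ν → NaOH: 0.2038, H2SO4: 0.1341; H2SO4 is limiting.
theoretical n(H2O) = (2/1) × 0.1341 = 0.2682 mol → 4.833 g
% yield = 3.66 / 4.833 × 100 = 75.73 %

75.7 %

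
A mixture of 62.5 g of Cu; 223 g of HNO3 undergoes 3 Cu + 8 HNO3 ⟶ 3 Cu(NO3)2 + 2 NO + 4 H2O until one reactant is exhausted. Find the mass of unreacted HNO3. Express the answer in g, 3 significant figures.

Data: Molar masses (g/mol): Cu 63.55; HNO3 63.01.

n(Cu) = 62.50 / 63.55 = 0.9835 mol
n(HNO3) = 223.0 / 63.01 = 3.539 mol
n/ν → Cu: 0.3278, HNO3: 0.4424; Cu is limiting.
HNO3 consumed = (8/3) × 0.9835 = 2.623 mol
HNO3 remaining = 3.539 − 2.623 = 0.9160 mol
mass = 0.9160 × 63.01 = 57.72 g

57.7 g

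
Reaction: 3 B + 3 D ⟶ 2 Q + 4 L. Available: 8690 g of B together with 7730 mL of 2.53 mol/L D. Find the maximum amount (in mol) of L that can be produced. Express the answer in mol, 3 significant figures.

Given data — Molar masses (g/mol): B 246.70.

n(B) = 8690 / 246.70 = 35.22 mol
n(D) = 2.53 × 7730/1000 = 19.56 mol
n/ν for B = 35.22/3 = 11.74
n/ν for D = 19.56/3 = 6.520
Smallest n/ν is D → limiting reagent.
n(L) = (4/3) × 19.56 = 26.08 mol

26.1 mol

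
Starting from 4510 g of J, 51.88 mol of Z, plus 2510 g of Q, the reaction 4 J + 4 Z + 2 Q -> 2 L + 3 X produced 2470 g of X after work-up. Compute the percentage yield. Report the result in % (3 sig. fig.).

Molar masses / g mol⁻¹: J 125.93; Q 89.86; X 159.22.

57.8 %

n(J) = 4510 / 125.93 = 35.81 mol
n(Z) = 51.88 mol
n(Q) = 2510 / 89.86 = 27.93 mol
n/ν → J: 8.953, Z: 12.97, Q: 13.97; J is limiting.
theoretical n(X) = (3/4) × 35.81 = 26.86 mol → 4277 g
% yield = 2470 / 4277 × 100 = 57.75 %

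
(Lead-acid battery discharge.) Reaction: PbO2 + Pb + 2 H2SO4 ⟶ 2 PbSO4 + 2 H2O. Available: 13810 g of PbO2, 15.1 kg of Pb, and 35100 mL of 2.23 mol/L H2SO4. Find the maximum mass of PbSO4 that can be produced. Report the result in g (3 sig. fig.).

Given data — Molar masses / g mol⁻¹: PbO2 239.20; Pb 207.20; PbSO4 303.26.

23700 g

n(PbO2) = 13810 / 239.20 = 57.73 mol
n(Pb) = 15.10×1000 / 207.20 = 72.88 mol
n(H2SO4) = 2.23 × 35100/1000 = 78.27 mol
n/ν for PbO2 = 57.73/1 = 57.73
n/ν for Pb = 72.88/1 = 72.88
n/ν for H2SO4 = 78.27/2 = 39.14
Smallest n/ν is H2SO4 → limiting reagent.
n(PbSO4) = (2/2) × 78.27 = 78.27 mol
mass = 78.27 × 303.26 = 23740 g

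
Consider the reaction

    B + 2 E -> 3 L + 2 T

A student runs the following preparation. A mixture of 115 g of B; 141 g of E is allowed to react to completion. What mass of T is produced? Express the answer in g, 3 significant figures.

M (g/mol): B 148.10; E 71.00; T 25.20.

39.1 g

n(B) = 115.0 / 148.10 = 0.7765 mol
n(E) = 141.0 / 71.00 = 1.986 mol
n/ν → B: 0.7765, E: 0.9930; B is limiting.
n(T) = (2/1) × 0.7765 = 1.553 mol
mass = 1.553 × 25.20 = 39.14 g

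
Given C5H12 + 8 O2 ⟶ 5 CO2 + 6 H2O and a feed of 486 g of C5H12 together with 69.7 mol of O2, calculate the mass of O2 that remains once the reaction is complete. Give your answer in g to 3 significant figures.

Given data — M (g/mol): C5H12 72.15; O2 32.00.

n(C5H12) = 486.0 / 72.15 = 6.736 mol
n(O2) = 69.70 mol
n/ν → C5H12: 6.736, O2: 8.713; C5H12 is limiting.
O2 consumed = (8/1) × 6.736 = 53.89 mol
O2 remaining = 69.70 − 53.89 = 15.81 mol
mass = 15.81 × 32.00 = 505.9 g

506 g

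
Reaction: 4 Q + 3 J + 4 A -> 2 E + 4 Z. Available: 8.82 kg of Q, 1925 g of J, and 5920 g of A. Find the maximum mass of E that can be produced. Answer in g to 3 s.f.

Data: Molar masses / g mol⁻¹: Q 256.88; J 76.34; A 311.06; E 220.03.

n(Q) = 8.820×1000 / 256.88 = 34.34 mol
n(J) = 1925 / 76.34 = 25.22 mol
n(A) = 5920 / 311.06 = 19.03 mol
n/ν for Q = 34.34/4 = 8.585
n/ν for J = 25.22/3 = 8.407
n/ν for A = 19.03/4 = 4.758
Smallest n/ν is A → limiting reagent.
n(E) = (2/4) × 19.03 = 9.515 mol
mass = 9.515 × 220.03 = 2094 g

2090 g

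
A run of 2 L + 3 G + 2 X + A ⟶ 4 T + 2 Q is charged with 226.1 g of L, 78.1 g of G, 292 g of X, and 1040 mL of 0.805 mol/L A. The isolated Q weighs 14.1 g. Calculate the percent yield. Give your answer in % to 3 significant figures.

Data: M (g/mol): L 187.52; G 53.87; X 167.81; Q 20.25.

72.0 %

n(L) = 226.1 / 187.52 = 1.206 mol
n(G) = 78.10 / 53.87 = 1.450 mol
n(X) = 292.0 / 167.81 = 1.740 mol
n(A) = 0.805 × 1040/1000 = 0.8372 mol
n/ν → L: 0.6030, G: 0.4833, X: 0.8700, A: 0.8372; G is limiting.
theoretical n(Q) = (2/3) × 1.450 = 0.9667 mol → 19.58 g
% yield = 14.1 / 19.58 × 100 = 72.01 %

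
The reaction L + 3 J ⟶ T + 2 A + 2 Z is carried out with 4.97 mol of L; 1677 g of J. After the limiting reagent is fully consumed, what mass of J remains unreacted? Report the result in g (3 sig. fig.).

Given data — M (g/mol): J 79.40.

493 g

n(L) = 4.970 mol
n(J) = 1677 / 79.40 = 21.12 mol
n/ν for L = 4.970/1 = 4.970
n/ν for J = 21.12/3 = 7.040
Smallest n/ν is L → limiting reagent.
J consumed = (3/1) × 4.970 = 14.91 mol
J remaining = 21.12 − 14.91 = 6.210 mol
mass = 6.210 × 79.40 = 493.1 g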